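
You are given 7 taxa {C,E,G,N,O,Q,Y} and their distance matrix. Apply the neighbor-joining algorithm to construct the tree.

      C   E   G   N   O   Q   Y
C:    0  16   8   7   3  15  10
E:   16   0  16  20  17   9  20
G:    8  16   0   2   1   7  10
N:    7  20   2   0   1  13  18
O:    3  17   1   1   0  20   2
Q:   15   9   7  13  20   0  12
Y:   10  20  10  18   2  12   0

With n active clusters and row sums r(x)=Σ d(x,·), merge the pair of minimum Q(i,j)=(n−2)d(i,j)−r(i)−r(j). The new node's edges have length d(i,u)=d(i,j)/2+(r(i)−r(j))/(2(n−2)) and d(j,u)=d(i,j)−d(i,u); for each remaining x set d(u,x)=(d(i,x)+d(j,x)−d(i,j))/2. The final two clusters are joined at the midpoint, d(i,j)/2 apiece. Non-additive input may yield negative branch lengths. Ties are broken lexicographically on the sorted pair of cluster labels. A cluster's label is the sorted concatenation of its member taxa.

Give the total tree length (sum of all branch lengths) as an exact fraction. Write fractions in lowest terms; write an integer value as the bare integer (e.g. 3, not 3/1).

459/16

1. join E+Q (d=9, Q=-129) ⇒ EQ; edges |E|=67/10, |Q|=23/10
  updated: d(C,EQ)=11, d(EQ,G)=7, d(EQ,N)=12, d(EQ,O)=14, d(EQ,Y)=23/2
2. join O+Y (d=2, Q=-129/2) ⇒ OY; edges |O|=-45/16, |Y|=77/16
  updated: d(C,OY)=11/2, d(EQ,OY)=47/4, d(G,OY)=9/2, d(N,OY)=17/2
3. join C+OY (d=11/2, Q=-181/4) ⇒ COY; edges |C|=71/24, |OY|=61/24
  updated: d(COY,EQ)=69/8, d(COY,G)=7/2, d(COY,N)=5
4. join COY+EQ (d=69/8, Q=-55/2) ⇒ CEOQY; edges |COY|=27/16, |EQ|=111/16
  updated: d(CEOQY,G)=15/16, d(CEOQY,N)=67/16
5. join CEOQY+G (d=15/16, Q=-57/8) ⇒ CEGOQY; edges |CEOQY|=25/16, |G|=-5/8
  updated: d(CEGOQY,N)=21/8
6. join CEGOQY+N (d=21/8) ⇒ CEGNOQY; edges |CEGOQY|=21/16, |N|=21/16
final tree: ((((C:71/24,(O:-45/16,Y:77/16):61/24):27/16,(E:67/10,Q:23/10):111/16):25/16,G:-5/8):21/16,N:21/16)
total length: 459/16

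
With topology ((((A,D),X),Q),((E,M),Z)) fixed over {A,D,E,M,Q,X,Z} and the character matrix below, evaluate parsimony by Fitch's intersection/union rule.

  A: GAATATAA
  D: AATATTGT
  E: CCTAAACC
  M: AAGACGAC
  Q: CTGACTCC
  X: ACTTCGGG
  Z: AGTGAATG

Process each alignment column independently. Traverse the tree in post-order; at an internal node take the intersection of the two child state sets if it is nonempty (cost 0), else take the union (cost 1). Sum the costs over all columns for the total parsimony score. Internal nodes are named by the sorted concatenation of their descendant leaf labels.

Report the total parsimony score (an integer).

28

site 0, node AD: A={G} ∪ D={A} → {A,G} (+1)
site 0, node ADX: AD={A,G} ∩ X={A} → {A} (+0)
site 0, node ADQX: ADX={A} ∪ Q={C} → {A,C} (+1)
site 0, node EM: E={C} ∪ M={A} → {A,C} (+1)
site 0, node EMZ: EM={A,C} ∩ Z={A} → {A} (+0)
site 0, node ADEMQXZ: ADQX={A,C} ∩ EMZ={A} → {A} (+0)
site 1, node AD: A={A} ∩ D={A} → {A} (+0)
site 1, node ADX: AD={A} ∪ X={C} → {A,C} (+1)
site 1, node ADQX: ADX={A,C} ∪ Q={T} → {A,C,T} (+1)
site 1, node EM: E={C} ∪ M={A} → {A,C} (+1)
site 1, node EMZ: EM={A,C} ∪ Z={G} → {A,C,G} (+1)
site 1, node ADEMQXZ: ADQX={A,C,T} ∩ EMZ={A,C,G} → {A,C} (+0)
site 2, node AD: A={A} ∪ D={T} → {A,T} (+1)
site 2, node ADX: AD={A,T} ∩ X={T} → {T} (+0)
site 2, node ADQX: ADX={T} ∪ Q={G} → {G,T} (+1)
site 2, node EM: E={T} ∪ M={G} → {G,T} (+1)
site 2, node EMZ: EM={G,T} ∩ Z={T} → {T} (+0)
site 2, node ADEMQXZ: ADQX={G,T} ∩ EMZ={T} → {T} (+0)
site 3, node AD: A={T} ∪ D={A} → {A,T} (+1)
site 3, node ADX: AD={A,T} ∩ X={T} → {T} (+0)
site 3, node ADQX: ADX={T} ∪ Q={A} → {A,T} (+1)
site 3, node EM: E={A} ∩ M={A} → {A} (+0)
site 3, node EMZ: EM={A} ∪ Z={G} → {A,G} (+1)
site 3, node ADEMQXZ: ADQX={A,T} ∩ EMZ={A,G} → {A} (+0)
site 4, node AD: A={A} ∪ D={T} → {A,T} (+1)
site 4, node ADX: AD={A,T} ∪ X={C} → {A,C,T} (+1)
site 4, node ADQX: ADX={A,C,T} ∩ Q={C} → {C} (+0)
site 4, node EM: E={A} ∪ M={C} → {A,C} (+1)
site 4, node EMZ: EM={A,C} ∩ Z={A} → {A} (+0)
site 4, node ADEMQXZ: ADQX={C} ∪ EMZ={A} → {A,C} (+1)
site 5, node AD: A={T} ∩ D={T} → {T} (+0)
site 5, node ADX: AD={T} ∪ X={G} → {G,T} (+1)
site 5, node ADQX: ADX={G,T} ∩ Q={T} → {T} (+0)
site 5, node EM: E={A} ∪ M={G} → {A,G} (+1)
site 5, node EMZ: EM={A,G} ∩ Z={A} → {A} (+0)
site 5, node ADEMQXZ: ADQX={T} ∪ EMZ={A} → {A,T} (+1)
site 6, node AD: A={A} ∪ D={G} → {A,G} (+1)
site 6, node ADX: AD={A,G} ∩ X={G} → {G} (+0)
site 6, node ADQX: ADX={G} ∪ Q={C} → {C,G} (+1)
site 6, node EM: E={C} ∪ M={A} → {A,C} (+1)
site 6, node EMZ: EM={A,C} ∪ Z={T} → {A,C,T} (+1)
site 6, node ADEMQXZ: ADQX={C,G} ∩ EMZ={A,C,T} → {C} (+0)
site 7, node AD: A={A} ∪ D={T} → {A,T} (+1)
site 7, node ADX: AD={A,T} ∪ X={G} → {A,G,T} (+1)
site 7, node ADQX: ADX={A,G,T} ∪ Q={C} → {A,C,G,T} (+1)
site 7, node EM: E={C} ∩ M={C} → {C} (+0)
site 7, node EMZ: EM={C} ∪ Z={G} → {C,G} (+1)
site 7, node ADEMQXZ: ADQX={A,C,G,T} ∩ EMZ={C,G} → {C,G} (+0)
per-site changes: [3, 4, 3, 3, 4, 3, 4, 4]; total = 28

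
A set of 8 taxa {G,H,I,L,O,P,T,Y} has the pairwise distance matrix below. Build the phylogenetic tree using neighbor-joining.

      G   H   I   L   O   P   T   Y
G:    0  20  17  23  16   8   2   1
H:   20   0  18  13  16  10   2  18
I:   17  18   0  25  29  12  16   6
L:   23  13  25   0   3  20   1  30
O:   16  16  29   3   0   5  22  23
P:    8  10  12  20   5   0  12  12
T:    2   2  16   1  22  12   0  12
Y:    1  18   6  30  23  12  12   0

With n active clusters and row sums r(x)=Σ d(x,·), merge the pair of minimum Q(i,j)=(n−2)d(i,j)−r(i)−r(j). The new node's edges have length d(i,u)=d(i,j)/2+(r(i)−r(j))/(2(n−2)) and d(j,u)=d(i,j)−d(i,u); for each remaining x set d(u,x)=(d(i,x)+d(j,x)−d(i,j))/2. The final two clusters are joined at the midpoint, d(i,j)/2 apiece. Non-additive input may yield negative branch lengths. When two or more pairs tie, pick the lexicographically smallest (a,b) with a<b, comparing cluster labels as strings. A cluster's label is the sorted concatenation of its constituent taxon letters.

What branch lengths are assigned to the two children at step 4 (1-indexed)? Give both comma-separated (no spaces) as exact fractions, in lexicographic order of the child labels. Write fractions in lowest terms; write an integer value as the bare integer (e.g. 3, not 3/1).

step 1: merge (L,O) at d=3, Q=-211; branch lengths L→19/12, O→17/12; new cluster LO
  updated: d(G,LO)=18, d(H,LO)=13, d(I,LO)=51/2, d(LO,P)=11, d(LO,T)=10, d(LO,Y)=25
step 2: merge (I,Y) at d=6, Q=-277/2; branch lengths I→101/20, Y→19/20; new cluster IY
  updated: d(G,IY)=6, d(H,IY)=15, d(IY,LO)=89/4, d(IY,P)=9, d(IY,T)=11
step 3: merge (G,IY) at d=6, Q=-373/4; branch lengths G→59/32, IY→133/32; new cluster GIY
  updated: d(GIY,H)=29/2, d(GIY,LO)=137/8, d(GIY,P)=11/2, d(GIY,T)=7/2
step 4: merge (GIY,P) at d=11/2, Q=-501/8; branch lengths GIY→149/48, P→115/48; new cluster GIPY
  updated: d(GIPY,H)=19/2, d(GIPY,LO)=181/16, d(GIPY,T)=5
step 5: merge (GIPY,LO) at d=181/16, Q=-75/2; branch lengths GIPY→113/32, LO→249/32; new cluster GILOPY
  updated: d(GILOPY,H)=179/32, d(GILOPY,T)=59/32
step 6: merge (GILOPY,H) at d=179/32, Q=-151/16; branch lengths GILOPY→87/32, H→23/8; new cluster GHILOPY
  updated: d(GHILOPY,T)=-7/8
step 7: merge (GHILOPY,T) at d=-7/8; branch lengths GHILOPY→-7/16, T→-7/16; new cluster GHILOPTY
final tree: (((((G:59/32,(I:101/20,Y:19/20):133/32):149/48,P:115/48):113/32,(L:19/12,O:17/12):249/32):87/32,H:23/8):-7/16,T:-7/16)
total length: 1169/32

149/48,115/48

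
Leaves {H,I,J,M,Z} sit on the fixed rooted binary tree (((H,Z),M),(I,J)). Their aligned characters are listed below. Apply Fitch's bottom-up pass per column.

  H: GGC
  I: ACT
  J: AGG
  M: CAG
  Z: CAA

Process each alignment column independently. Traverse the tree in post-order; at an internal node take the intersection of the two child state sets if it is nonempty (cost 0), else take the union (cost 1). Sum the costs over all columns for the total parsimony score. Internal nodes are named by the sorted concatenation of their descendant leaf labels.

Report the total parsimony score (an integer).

site 0, node HZ: H={G} ∪ Z={C} → {C,G} (+1)
site 0, node HMZ: HZ={C,G} ∩ M={C} → {C} (+0)
site 0, node IJ: I={A} ∩ J={A} → {A} (+0)
site 0, node HIJMZ: HMZ={C} ∪ IJ={A} → {A,C} (+1)
site 1, node HZ: H={G} ∪ Z={A} → {A,G} (+1)
site 1, node HMZ: HZ={A,G} ∩ M={A} → {A} (+0)
site 1, node IJ: I={C} ∪ J={G} → {C,G} (+1)
site 1, node HIJMZ: HMZ={A} ∪ IJ={C,G} → {A,C,G} (+1)
site 2, node HZ: H={C} ∪ Z={A} → {A,C} (+1)
site 2, node HMZ: HZ={A,C} ∪ M={G} → {A,C,G} (+1)
site 2, node IJ: I={T} ∪ J={G} → {G,T} (+1)
site 2, node HIJMZ: HMZ={A,C,G} ∩ IJ={G,T} → {G} (+0)
per-site changes: [2, 3, 3]; total = 8

8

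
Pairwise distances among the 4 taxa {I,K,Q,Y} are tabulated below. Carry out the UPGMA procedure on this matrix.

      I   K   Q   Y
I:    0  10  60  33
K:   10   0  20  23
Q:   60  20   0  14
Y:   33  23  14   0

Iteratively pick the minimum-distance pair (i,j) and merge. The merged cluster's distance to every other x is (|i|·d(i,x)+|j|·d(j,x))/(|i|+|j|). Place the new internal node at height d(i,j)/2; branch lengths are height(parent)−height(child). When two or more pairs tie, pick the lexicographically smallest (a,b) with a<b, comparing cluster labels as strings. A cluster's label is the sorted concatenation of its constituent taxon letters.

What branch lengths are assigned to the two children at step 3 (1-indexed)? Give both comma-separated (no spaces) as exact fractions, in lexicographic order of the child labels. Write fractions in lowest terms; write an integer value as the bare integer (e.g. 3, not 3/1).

iteration 1: select I,K (d=10); attach at lengths (5, 5); label the merged cluster IK
  updated: d(IK,Q)=40, d(IK,Y)=28
iteration 2: select Q,Y (d=14); attach at lengths (7, 7); label the merged cluster QY
  updated: d(IK,QY)=34
iteration 3: select IK,QY (d=34); attach at lengths (12, 10); label the merged cluster IKQY
final tree: ((I:5,K:5):12,(Q:7,Y:7):10)
total length: 46

12,10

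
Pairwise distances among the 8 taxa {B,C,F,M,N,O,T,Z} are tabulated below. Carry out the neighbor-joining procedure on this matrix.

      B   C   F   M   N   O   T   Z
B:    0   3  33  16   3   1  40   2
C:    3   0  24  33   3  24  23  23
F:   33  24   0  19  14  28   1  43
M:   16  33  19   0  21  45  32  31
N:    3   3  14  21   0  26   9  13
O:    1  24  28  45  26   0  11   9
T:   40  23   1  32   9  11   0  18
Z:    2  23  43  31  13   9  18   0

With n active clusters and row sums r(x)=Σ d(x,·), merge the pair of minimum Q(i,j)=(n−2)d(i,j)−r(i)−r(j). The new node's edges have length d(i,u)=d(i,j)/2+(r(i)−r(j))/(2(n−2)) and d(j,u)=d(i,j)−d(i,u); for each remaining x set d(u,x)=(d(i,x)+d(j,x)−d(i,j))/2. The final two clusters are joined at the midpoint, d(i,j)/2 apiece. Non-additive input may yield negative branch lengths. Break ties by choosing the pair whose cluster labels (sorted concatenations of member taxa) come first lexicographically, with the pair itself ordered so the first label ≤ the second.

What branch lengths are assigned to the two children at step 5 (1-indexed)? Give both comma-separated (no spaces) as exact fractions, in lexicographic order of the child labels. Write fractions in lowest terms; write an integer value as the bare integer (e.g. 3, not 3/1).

259/32,141/32

1. join F+T (d=1, Q=-290) ⇒ FT; edges |F|=17/6, |T|=-11/6
  updated: d(B,FT)=36, d(C,FT)=23, d(FT,M)=25, d(FT,N)=11, d(FT,O)=19, d(FT,Z)=30
2. join FT+M (d=25, Q=-190) ⇒ FMT; edges |FT|=49/5, |M|=76/5
  updated: d(B,FMT)=27/2, d(C,FMT)=31/2, d(FMT,N)=7/2, d(FMT,O)=39/2, d(FMT,Z)=18
3. join O+Z (d=9, Q=-217/2) ⇒ OZ; edges |O|=101/16, |Z|=43/16
  updated: d(B,OZ)=-3, d(C,OZ)=19, d(FMT,OZ)=57/4, d(N,OZ)=15
4. join B+OZ (d=-3, Q=-283/4) ⇒ BOZ; edges |B|=-151/24, |OZ|=79/24
  updated: d(BOZ,C)=25/2, d(BOZ,FMT)=123/8, d(BOZ,N)=21/2
5. join BOZ+C (d=25/2, Q=-355/8) ⇒ BCOZ; edges |BOZ|=259/32, |C|=141/32
  updated: d(BCOZ,FMT)=147/16, d(BCOZ,N)=1/2
6. join BCOZ+FMT (d=147/16, Q=-211/16) ⇒ BCFMOTZ; edges |BCOZ|=99/32, |FMT|=195/32
  updated: d(BCFMOTZ,N)=-83/32
7. join BCFMOTZ+N (d=-83/32) ⇒ BCFMNOTZ; edges |BCFMOTZ|=-83/64, |N|=-83/64
final tree: ((((B:-151/24,(O:101/16,Z:43/16):79/24):259/32,C:141/32):99/32,((F:17/6,T:-11/6):49/5,M:76/5):195/32):-83/64,N:-83/64)
total length: 1635/32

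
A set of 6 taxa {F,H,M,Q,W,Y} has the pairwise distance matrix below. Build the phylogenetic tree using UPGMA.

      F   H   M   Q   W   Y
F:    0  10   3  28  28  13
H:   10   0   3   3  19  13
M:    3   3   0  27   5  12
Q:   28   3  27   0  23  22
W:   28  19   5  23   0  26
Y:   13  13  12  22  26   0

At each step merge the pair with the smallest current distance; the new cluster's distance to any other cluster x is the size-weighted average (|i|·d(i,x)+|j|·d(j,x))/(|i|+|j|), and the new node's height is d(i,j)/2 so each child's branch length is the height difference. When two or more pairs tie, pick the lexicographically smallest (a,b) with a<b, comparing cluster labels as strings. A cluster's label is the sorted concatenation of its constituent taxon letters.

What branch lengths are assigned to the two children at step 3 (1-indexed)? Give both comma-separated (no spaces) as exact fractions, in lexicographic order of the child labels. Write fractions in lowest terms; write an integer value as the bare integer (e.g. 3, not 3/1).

19/4,25/4

iteration 1: select F,M (d=3); attach at lengths (3/2, 3/2); label the merged cluster FM
  updated: d(FM,H)=13/2, d(FM,Q)=55/2, d(FM,W)=33/2, d(FM,Y)=25/2
iteration 2: select H,Q (d=3); attach at lengths (3/2, 3/2); label the merged cluster HQ
  updated: d(FM,HQ)=17, d(HQ,W)=21, d(HQ,Y)=35/2
iteration 3: select FM,Y (d=25/2); attach at lengths (19/4, 25/4); label the merged cluster FMY
  updated: d(FMY,HQ)=103/6, d(FMY,W)=59/3
iteration 4: select FMY,HQ (d=103/6); attach at lengths (7/3, 85/12); label the merged cluster FHMQY
  updated: d(FHMQY,W)=101/5
iteration 5: select FHMQY,W (d=101/5); attach at lengths (91/60, 101/10); label the merged cluster FHMQWY
final tree: ((((F:3/2,M:3/2):19/4,Y:25/4):7/3,(H:3/2,Q:3/2):85/12):91/60,W:101/10)
total length: 1141/30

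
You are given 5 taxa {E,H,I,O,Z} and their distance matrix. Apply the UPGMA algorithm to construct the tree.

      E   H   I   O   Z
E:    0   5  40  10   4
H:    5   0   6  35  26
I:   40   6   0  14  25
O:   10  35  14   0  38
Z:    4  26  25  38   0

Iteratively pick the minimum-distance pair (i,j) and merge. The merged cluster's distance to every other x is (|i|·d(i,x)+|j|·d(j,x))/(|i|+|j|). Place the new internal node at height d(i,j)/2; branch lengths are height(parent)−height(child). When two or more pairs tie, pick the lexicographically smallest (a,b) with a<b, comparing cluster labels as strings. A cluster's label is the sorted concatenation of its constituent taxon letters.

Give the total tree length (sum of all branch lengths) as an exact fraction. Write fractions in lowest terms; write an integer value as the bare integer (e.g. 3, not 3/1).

165/4

iteration 1: select E,Z (d=4); attach at lengths (2, 2); label the merged cluster EZ
  updated: d(EZ,H)=31/2, d(EZ,I)=65/2, d(EZ,O)=24
iteration 2: select H,I (d=6); attach at lengths (3, 3); label the merged cluster HI
  updated: d(EZ,HI)=24, d(HI,O)=49/2
iteration 3: select EZ,HI (d=24); attach at lengths (10, 9); label the merged cluster EHIZ
  updated: d(EHIZ,O)=97/4
iteration 4: select EHIZ,O (d=97/4); attach at lengths (1/8, 97/8); label the merged cluster EHIOZ
final tree: (((E:2,Z:2):10,(H:3,I:3):9):1/8,O:97/8)
total length: 165/4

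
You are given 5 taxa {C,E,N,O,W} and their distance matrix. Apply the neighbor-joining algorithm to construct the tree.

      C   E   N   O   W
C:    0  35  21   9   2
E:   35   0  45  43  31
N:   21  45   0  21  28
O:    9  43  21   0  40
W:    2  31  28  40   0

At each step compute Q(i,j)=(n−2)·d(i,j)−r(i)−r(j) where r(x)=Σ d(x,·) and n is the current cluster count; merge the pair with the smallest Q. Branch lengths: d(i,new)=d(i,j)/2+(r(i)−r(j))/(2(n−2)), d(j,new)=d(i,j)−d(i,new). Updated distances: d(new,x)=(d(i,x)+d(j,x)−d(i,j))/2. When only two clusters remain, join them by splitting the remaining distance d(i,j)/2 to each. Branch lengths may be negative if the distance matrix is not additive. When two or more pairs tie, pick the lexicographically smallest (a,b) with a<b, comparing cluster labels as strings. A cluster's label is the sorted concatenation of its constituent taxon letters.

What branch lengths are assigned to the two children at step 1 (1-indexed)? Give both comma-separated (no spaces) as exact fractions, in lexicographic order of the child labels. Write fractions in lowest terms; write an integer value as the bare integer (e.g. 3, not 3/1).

65/6,61/6

step 1: merge (N,O) at d=21, Q=-165; branch lengths N→65/6, O→61/6; new cluster NO
  updated: d(C,NO)=9/2, d(E,NO)=67/2, d(NO,W)=47/2
step 2: merge (C,NO) at d=9/2, Q=-94; branch lengths C→-11/4, NO→29/4; new cluster CNO
  updated: d(CNO,E)=32, d(CNO,W)=21/2
step 3: merge (CNO,E) at d=32, Q=-147/2; branch lengths CNO→23/4, E→105/4; new cluster CENO
  updated: d(CENO,W)=19/4
step 4: merge (CENO,W) at d=19/4; branch lengths CENO→19/8, W→19/8; new cluster CENOW
final tree: (((C:-11/4,(N:65/6,O:61/6):29/4):23/4,E:105/4):19/8,W:19/8)
total length: 249/4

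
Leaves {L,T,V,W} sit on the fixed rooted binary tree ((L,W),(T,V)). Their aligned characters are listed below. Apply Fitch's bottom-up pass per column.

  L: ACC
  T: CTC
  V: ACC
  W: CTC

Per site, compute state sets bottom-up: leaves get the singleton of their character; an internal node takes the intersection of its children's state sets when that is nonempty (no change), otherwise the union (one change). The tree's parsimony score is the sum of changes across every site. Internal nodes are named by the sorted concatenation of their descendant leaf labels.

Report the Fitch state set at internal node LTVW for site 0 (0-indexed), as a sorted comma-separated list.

LW@0: {A} ∪ {C} = {A,C} (union, +1)
TV@0: {C} ∪ {A} = {A,C} (union, +1)
LTVW@0: {A,C} ∩ {A,C} = {A,C} (intersection, +0)
LW@1: {C} ∪ {T} = {C,T} (union, +1)
TV@1: {T} ∪ {C} = {C,T} (union, +1)
LTVW@1: {C,T} ∩ {C,T} = {C,T} (intersection, +0)
LW@2: {C} ∩ {C} = {C} (intersection, +0)
TV@2: {C} ∩ {C} = {C} (intersection, +0)
LTVW@2: {C} ∩ {C} = {C} (intersection, +0)
per-site changes: [2, 2, 0]; total = 4

A,C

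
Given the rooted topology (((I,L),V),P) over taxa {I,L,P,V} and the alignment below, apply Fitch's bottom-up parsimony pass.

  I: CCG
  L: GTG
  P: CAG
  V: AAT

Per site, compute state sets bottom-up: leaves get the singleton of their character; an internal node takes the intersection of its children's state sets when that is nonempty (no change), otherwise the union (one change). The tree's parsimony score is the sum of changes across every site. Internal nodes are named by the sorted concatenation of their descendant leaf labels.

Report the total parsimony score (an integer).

site 0, node IL: I={C} ∪ L={G} → {C,G} (+1)
site 0, node ILV: IL={C,G} ∪ V={A} → {A,C,G} (+1)
site 0, node ILPV: ILV={A,C,G} ∩ P={C} → {C} (+0)
site 1, node IL: I={C} ∪ L={T} → {C,T} (+1)
site 1, node ILV: IL={C,T} ∪ V={A} → {A,C,T} (+1)
site 1, node ILPV: ILV={A,C,T} ∩ P={A} → {A} (+0)
site 2, node IL: I={G} ∩ L={G} → {G} (+0)
site 2, node ILV: IL={G} ∪ V={T} → {G,T} (+1)
site 2, node ILPV: ILV={G,T} ∩ P={G} → {G} (+0)
per-site changes: [2, 2, 1]; total = 5

5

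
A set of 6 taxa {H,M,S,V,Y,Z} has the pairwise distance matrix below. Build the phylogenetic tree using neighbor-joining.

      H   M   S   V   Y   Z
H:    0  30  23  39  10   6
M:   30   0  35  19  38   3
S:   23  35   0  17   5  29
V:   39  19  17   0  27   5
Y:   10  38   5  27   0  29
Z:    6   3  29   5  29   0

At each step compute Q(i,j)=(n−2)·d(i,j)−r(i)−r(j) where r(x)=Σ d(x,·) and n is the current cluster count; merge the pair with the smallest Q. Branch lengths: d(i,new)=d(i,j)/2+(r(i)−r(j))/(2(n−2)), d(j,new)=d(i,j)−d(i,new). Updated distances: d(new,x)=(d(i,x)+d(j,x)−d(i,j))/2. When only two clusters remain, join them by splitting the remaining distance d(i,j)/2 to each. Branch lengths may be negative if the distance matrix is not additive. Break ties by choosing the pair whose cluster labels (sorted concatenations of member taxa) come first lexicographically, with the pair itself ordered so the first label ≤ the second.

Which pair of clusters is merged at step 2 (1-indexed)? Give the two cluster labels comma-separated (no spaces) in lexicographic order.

H,SY

step 1: merge (S,Y) at d=5, Q=-198; branch lengths S→5/2, Y→5/2; new cluster SY
  updated: d(H,SY)=14, d(M,SY)=34, d(SY,V)=39/2, d(SY,Z)=53/2
step 2: merge (H,SY) at d=14, Q=-141; branch lengths H→37/6, SY→47/6; new cluster HSY
  updated: d(HSY,M)=25, d(HSY,V)=89/4, d(HSY,Z)=37/4
step 3: merge (HSY,V) at d=89/4, Q=-233/4; branch lengths HSY→219/16, V→137/16; new cluster HSVY
  updated: d(HSVY,M)=87/8, d(HSVY,Z)=-4
step 4: merge (HSVY,M) at d=87/8, Q=-79/8; branch lengths HSVY→31/16, M→143/16; new cluster HMSVY
  updated: d(HMSVY,Z)=-95/16
step 5: merge (HMSVY,Z) at d=-95/16; branch lengths HMSVY→-95/32, Z→-95/32; new cluster HMSVYZ
final tree: ((((H:37/6,(S:5/2,Y:5/2):47/6):219/16,V:137/16):31/16,M:143/16):-95/32,Z:-95/32)
total length: 739/16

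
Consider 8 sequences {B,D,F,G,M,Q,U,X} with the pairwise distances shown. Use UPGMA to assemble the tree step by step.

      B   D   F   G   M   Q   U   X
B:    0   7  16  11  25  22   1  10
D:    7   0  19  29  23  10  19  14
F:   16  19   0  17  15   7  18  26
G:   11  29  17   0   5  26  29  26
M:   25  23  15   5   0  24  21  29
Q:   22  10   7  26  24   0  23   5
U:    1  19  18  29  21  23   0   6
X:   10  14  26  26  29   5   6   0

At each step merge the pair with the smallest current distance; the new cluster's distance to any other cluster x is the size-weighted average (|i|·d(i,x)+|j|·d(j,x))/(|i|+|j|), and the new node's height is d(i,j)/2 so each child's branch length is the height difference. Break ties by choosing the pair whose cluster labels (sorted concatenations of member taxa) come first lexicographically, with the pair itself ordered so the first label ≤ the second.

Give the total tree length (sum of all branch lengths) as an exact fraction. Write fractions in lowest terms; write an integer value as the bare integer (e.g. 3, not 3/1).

iteration 1: select B,U (d=1); attach at lengths (1/2, 1/2); label the merged cluster BU
  updated: d(BU,D)=13, d(BU,F)=17, d(BU,G)=20, d(BU,M)=23, d(BU,Q)=45/2, d(BU,X)=8
iteration 2: select G,M (d=5); attach at lengths (5/2, 5/2); label the merged cluster GM
  updated: d(BU,GM)=43/2, d(D,GM)=26, d(F,GM)=16, d(GM,Q)=25, d(GM,X)=55/2
iteration 3: select Q,X (d=5); attach at lengths (5/2, 5/2); label the merged cluster QX
  updated: d(BU,QX)=61/4, d(D,QX)=12, d(F,QX)=33/2, d(GM,QX)=105/4
iteration 4: select D,QX (d=12); attach at lengths (6, 7/2); label the merged cluster DQX
  updated: d(BU,DQX)=29/2, d(DQX,F)=52/3, d(DQX,GM)=157/6
iteration 5: select BU,DQX (d=29/2); attach at lengths (27/4, 5/4); label the merged cluster BDQUX
  updated: d(BDQUX,F)=86/5, d(BDQUX,GM)=243/10
iteration 6: select F,GM (d=16); attach at lengths (8, 11/2); label the merged cluster FGM
  updated: d(BDQUX,FGM)=329/15
iteration 7: select BDQUX,FGM (d=329/15); attach at lengths (223/60, 89/30); label the merged cluster BDFGMQUX
final tree: (((B:1/2,U:1/2):27/4,(D:6,(Q:5/2,X:5/2):7/2):5/4):223/60,(F:8,(G:5/2,M:5/2):11/2):89/30)
total length: 2921/60

2921/60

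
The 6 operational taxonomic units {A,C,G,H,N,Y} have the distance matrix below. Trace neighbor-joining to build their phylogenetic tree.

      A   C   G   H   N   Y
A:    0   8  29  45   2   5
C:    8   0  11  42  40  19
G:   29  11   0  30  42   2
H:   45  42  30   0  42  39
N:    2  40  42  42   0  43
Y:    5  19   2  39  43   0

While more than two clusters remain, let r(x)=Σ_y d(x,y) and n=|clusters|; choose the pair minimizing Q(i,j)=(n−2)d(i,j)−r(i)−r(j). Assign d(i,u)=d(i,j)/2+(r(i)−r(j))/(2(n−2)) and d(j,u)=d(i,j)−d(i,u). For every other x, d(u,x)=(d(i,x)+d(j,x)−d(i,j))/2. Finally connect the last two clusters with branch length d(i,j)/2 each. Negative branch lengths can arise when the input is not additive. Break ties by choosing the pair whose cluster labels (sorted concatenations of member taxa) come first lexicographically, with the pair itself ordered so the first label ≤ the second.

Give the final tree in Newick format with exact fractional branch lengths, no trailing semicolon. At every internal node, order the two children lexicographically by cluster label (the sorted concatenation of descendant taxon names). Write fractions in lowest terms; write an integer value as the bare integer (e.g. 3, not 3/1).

step 1: merge (A,N) at d=2, Q=-250; branch lengths A→-9, N→11; new cluster AN
  updated: d(AN,C)=23, d(AN,G)=69/2, d(AN,H)=85/2, d(AN,Y)=23
step 2: merge (G,Y) at d=2, Q=-309/2; branch lengths G→1/12, Y→23/12; new cluster GY
  updated: d(AN,GY)=111/4, d(C,GY)=14, d(GY,H)=67/2
step 3: merge (AN,C) at d=23, Q=-505/4; branch lengths AN→241/16, C→127/16; new cluster ACN
  updated: d(ACN,GY)=75/8, d(ACN,H)=123/4
step 4: merge (ACN,GY) at d=75/8, Q=-589/8; branch lengths ACN→53/16, GY→97/16; new cluster ACGNY
  updated: d(ACGNY,H)=439/16
step 5: merge (ACGNY,H) at d=439/16; branch lengths ACGNY→439/32, H→439/32; new cluster ACGHNY
final tree: ((((A:-9,N:11):241/16,C:127/16):53/16,(G:1/12,Y:23/12):97/16):439/32,H:439/32)
total length: 1021/16

((((A:-9,N:11):241/16,C:127/16):53/16,(G:1/12,Y:23/12):97/16):439/32,H:439/32)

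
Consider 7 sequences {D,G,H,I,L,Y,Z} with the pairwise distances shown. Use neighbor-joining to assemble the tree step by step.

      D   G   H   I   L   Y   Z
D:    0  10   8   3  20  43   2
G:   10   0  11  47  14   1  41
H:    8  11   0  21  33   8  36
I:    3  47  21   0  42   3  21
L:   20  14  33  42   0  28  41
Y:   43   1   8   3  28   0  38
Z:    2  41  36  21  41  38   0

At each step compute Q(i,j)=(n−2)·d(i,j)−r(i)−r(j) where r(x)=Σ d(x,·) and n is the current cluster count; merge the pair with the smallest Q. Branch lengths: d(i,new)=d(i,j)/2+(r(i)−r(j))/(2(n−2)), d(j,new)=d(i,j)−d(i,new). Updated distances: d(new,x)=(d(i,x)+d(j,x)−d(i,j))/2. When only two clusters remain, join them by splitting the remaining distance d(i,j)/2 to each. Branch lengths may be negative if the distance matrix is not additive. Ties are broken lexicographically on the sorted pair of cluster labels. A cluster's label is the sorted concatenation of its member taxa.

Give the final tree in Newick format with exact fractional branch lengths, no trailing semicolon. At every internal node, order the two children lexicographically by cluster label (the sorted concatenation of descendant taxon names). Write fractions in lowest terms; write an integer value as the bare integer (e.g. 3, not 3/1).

iteration 1: select D,Z (d=2, Q=-255); attach at lengths (-83/10, 103/10); label the merged cluster DZ
  updated: d(DZ,G)=49/2, d(DZ,H)=21, d(DZ,I)=11, d(DZ,L)=59/2, d(DZ,Y)=79/2
iteration 2: select DZ,I (d=11, Q=-411/2); attach at lengths (91/16, 85/16); label the merged cluster DIZ
  updated: d(DIZ,G)=121/4, d(DIZ,H)=31/2, d(DIZ,L)=121/4, d(DIZ,Y)=63/4
iteration 3: select G,L (d=14, Q=-239/2); attach at lengths (-7/6, 91/6); label the merged cluster GL
  updated: d(DIZ,GL)=93/4, d(GL,H)=15, d(GL,Y)=15/2
iteration 4: select DIZ,H (d=31/2, Q=-62); attach at lengths (47/4, 15/4); label the merged cluster DHIZ
  updated: d(DHIZ,GL)=91/8, d(DHIZ,Y)=33/8
iteration 5: select DHIZ,GL (d=91/8, Q=-23); attach at lengths (4, 59/8); label the merged cluster DGHILZ
  updated: d(DGHILZ,Y)=1/8
iteration 6: select DGHILZ,Y (d=1/8); attach at lengths (1/16, 1/16); label the merged cluster DGHILYZ
final tree: (((((D:-83/10,Z:103/10):91/16,I:85/16):47/4,H:15/4):4,(G:-7/6,L:91/6):59/8):1/16,Y:1/16)
total length: 54

(((((D:-83/10,Z:103/10):91/16,I:85/16):47/4,H:15/4):4,(G:-7/6,L:91/6):59/8):1/16,Y:1/16)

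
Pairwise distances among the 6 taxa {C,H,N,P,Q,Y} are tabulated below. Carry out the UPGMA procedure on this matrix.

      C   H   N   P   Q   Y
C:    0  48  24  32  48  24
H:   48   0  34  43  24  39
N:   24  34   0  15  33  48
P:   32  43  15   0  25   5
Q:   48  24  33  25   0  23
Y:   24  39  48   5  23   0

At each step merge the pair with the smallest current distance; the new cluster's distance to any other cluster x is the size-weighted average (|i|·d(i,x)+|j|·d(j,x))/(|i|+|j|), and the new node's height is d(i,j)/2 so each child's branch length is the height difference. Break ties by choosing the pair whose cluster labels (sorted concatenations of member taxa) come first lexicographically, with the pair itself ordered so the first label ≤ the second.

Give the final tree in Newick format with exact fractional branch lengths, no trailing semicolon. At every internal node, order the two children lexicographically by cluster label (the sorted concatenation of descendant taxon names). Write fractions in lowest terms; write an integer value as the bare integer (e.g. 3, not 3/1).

(((C:12,N:12):23/8,(P:5/2,Y:5/2):99/8):55/16,(H:12,Q:12):101/16)

1. join P+Y (d=5) ⇒ PY; edges |P|=5/2, |Y|=5/2
  updated: d(C,PY)=28, d(H,PY)=41, d(N,PY)=63/2, d(PY,Q)=24
2. join C+N (d=24) ⇒ CN; edges |C|=12, |N|=12
  updated: d(CN,H)=41, d(CN,PY)=119/4, d(CN,Q)=81/2
3. join H+Q (d=24) ⇒ HQ; edges |H|=12, |Q|=12
  updated: d(CN,HQ)=163/4, d(HQ,PY)=65/2
4. join CN+PY (d=119/4) ⇒ CNPY; edges |CN|=23/8, |PY|=99/8
  updated: d(CNPY,HQ)=293/8
5. join CNPY+HQ (d=293/8) ⇒ CHNPQY; edges |CNPY|=55/16, |HQ|=101/16
final tree: (((C:12,N:12):23/8,(P:5/2,Y:5/2):99/8):55/16,(H:12,Q:12):101/16)
total length: 78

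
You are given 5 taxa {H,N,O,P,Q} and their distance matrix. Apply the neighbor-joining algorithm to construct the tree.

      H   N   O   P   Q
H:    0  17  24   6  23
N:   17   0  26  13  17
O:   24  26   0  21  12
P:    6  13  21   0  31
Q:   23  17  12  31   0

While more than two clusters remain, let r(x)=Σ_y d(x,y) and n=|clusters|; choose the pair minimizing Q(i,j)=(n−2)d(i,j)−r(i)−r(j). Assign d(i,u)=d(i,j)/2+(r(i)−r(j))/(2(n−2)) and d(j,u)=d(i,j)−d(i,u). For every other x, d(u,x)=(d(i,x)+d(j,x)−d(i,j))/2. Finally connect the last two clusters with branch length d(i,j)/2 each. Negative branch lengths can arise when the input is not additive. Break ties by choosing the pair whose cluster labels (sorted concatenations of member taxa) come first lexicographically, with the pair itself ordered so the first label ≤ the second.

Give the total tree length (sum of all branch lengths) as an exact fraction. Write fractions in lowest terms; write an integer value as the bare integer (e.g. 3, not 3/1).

iteration 1: select O,Q (d=12, Q=-130); attach at lengths (6, 6); label the merged cluster OQ
  updated: d(H,OQ)=35/2, d(N,OQ)=31/2, d(OQ,P)=20
iteration 2: select H,P (d=6, Q=-135/2); attach at lengths (27/8, 21/8); label the merged cluster HP
  updated: d(HP,N)=12, d(HP,OQ)=63/4
iteration 3: select HP,N (d=12, Q=-173/4); attach at lengths (49/8, 47/8); label the merged cluster HNP
  updated: d(HNP,OQ)=77/8
iteration 4: select HNP,OQ (d=77/8); attach at lengths (77/16, 77/16); label the merged cluster HNOPQ
final tree: (((H:27/8,P:21/8):49/8,N:47/8):77/16,(O:6,Q:6):77/16)
total length: 317/8

317/8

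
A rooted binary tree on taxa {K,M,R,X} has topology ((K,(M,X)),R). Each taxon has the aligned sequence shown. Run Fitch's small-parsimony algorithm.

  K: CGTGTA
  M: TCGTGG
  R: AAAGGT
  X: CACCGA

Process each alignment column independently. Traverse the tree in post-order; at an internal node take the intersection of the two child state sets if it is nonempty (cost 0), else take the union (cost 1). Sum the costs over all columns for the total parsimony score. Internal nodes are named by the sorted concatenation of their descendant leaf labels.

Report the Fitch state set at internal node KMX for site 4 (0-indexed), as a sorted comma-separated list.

G,T

[col 0] MX: children M:{T}, X:{C} ∪→ {C,T}; cost 1
[col 0] KMX: children K:{C}, MX:{C,T} ∩→ {C}; cost 0
[col 0] KMRX: children KMX:{C}, R:{A} ∪→ {A,C}; cost 1
[col 1] MX: children M:{C}, X:{A} ∪→ {A,C}; cost 1
[col 1] KMX: children K:{G}, MX:{A,C} ∪→ {A,C,G}; cost 1
[col 1] KMRX: children KMX:{A,C,G}, R:{A} ∩→ {A}; cost 0
[col 2] MX: children M:{G}, X:{C} ∪→ {C,G}; cost 1
[col 2] KMX: children K:{T}, MX:{C,G} ∪→ {C,G,T}; cost 1
[col 2] KMRX: children KMX:{C,G,T}, R:{A} ∪→ {A,C,G,T}; cost 1
[col 3] MX: children M:{T}, X:{C} ∪→ {C,T}; cost 1
[col 3] KMX: children K:{G}, MX:{C,T} ∪→ {C,G,T}; cost 1
[col 3] KMRX: children KMX:{C,G,T}, R:{G} ∩→ {G}; cost 0
[col 4] MX: children M:{G}, X:{G} ∩→ {G}; cost 0
[col 4] KMX: children K:{T}, MX:{G} ∪→ {G,T}; cost 1
[col 4] KMRX: children KMX:{G,T}, R:{G} ∩→ {G}; cost 0
[col 5] MX: children M:{G}, X:{A} ∪→ {A,G}; cost 1
[col 5] KMX: children K:{A}, MX:{A,G} ∩→ {A}; cost 0
[col 5] KMRX: children KMX:{A}, R:{T} ∪→ {A,T}; cost 1
per-site changes: [2, 2, 3, 2, 1, 2]; total = 12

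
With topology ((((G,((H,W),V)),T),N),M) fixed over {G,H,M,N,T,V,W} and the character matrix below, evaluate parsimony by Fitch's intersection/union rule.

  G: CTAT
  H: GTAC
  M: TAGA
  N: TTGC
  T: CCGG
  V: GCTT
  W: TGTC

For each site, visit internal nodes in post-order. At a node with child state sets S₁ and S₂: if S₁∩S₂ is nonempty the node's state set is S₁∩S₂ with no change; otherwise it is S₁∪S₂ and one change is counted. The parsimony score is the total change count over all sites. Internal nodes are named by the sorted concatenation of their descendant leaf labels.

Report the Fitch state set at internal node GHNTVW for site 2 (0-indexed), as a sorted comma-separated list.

G

[col 0] HW: children H:{G}, W:{T} ∪→ {G,T}; cost 1
[col 0] HVW: children HW:{G,T}, V:{G} ∩→ {G}; cost 0
[col 0] GHVW: children G:{C}, HVW:{G} ∪→ {C,G}; cost 1
[col 0] GHTVW: children GHVW:{C,G}, T:{C} ∩→ {C}; cost 0
[col 0] GHNTVW: children GHTVW:{C}, N:{T} ∪→ {C,T}; cost 1
[col 0] GHMNTVW: children GHNTVW:{C,T}, M:{T} ∩→ {T}; cost 0
[col 1] HW: children H:{T}, W:{G} ∪→ {G,T}; cost 1
[col 1] HVW: children HW:{G,T}, V:{C} ∪→ {C,G,T}; cost 1
[col 1] GHVW: children G:{T}, HVW:{C,G,T} ∩→ {T}; cost 0
[col 1] GHTVW: children GHVW:{T}, T:{C} ∪→ {C,T}; cost 1
[col 1] GHNTVW: children GHTVW:{C,T}, N:{T} ∩→ {T}; cost 0
[col 1] GHMNTVW: children GHNTVW:{T}, M:{A} ∪→ {A,T}; cost 1
[col 2] HW: children H:{A}, W:{T} ∪→ {A,T}; cost 1
[col 2] HVW: children HW:{A,T}, V:{T} ∩→ {T}; cost 0
[col 2] GHVW: children G:{A}, HVW:{T} ∪→ {A,T}; cost 1
[col 2] GHTVW: children GHVW:{A,T}, T:{G} ∪→ {A,G,T}; cost 1
[col 2] GHNTVW: children GHTVW:{A,G,T}, N:{G} ∩→ {G}; cost 0
[col 2] GHMNTVW: children GHNTVW:{G}, M:{G} ∩→ {G}; cost 0
[col 3] HW: children H:{C}, W:{C} ∩→ {C}; cost 0
[col 3] HVW: children HW:{C}, V:{T} ∪→ {C,T}; cost 1
[col 3] GHVW: children G:{T}, HVW:{C,T} ∩→ {T}; cost 0
[col 3] GHTVW: children GHVW:{T}, T:{G} ∪→ {G,T}; cost 1
[col 3] GHNTVW: children GHTVW:{G,T}, N:{C} ∪→ {C,G,T}; cost 1
[col 3] GHMNTVW: children GHNTVW:{C,G,T}, M:{A} ∪→ {A,C,G,T}; cost 1
per-site changes: [3, 4, 3, 4]; total = 14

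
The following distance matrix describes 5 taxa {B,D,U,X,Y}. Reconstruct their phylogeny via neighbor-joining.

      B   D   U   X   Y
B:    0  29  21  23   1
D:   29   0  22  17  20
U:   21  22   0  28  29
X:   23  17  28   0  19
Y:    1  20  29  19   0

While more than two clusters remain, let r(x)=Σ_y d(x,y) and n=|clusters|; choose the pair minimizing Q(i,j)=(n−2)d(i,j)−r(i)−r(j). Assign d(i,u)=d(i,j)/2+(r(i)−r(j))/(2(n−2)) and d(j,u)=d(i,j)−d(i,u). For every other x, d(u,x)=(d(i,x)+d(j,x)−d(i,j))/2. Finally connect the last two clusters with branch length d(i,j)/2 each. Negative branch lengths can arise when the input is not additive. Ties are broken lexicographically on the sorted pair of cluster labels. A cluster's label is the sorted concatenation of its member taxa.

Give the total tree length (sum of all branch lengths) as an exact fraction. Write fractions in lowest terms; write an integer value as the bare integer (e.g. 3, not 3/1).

step 1: merge (B,Y) at d=1, Q=-140; branch lengths B→4/3, Y→-1/3; new cluster BY
  updated: d(BY,D)=24, d(BY,U)=49/2, d(BY,X)=41/2
step 2: merge (BY,U) at d=49/2, Q=-189/2; branch lengths BY→87/8, U→109/8; new cluster BUY
  updated: d(BUY,D)=43/4, d(BUY,X)=12
step 3: merge (BUY,D) at d=43/4, Q=-159/4; branch lengths BUY→23/8, D→63/8; new cluster BDUY
  updated: d(BDUY,X)=73/8
step 4: merge (BDUY,X) at d=73/8; branch lengths BDUY→73/16, X→73/16; new cluster BDUXY
final tree: ((((B:4/3,Y:-1/3):87/8,U:109/8):23/8,D:63/8):73/16,X:73/16)
total length: 363/8

363/8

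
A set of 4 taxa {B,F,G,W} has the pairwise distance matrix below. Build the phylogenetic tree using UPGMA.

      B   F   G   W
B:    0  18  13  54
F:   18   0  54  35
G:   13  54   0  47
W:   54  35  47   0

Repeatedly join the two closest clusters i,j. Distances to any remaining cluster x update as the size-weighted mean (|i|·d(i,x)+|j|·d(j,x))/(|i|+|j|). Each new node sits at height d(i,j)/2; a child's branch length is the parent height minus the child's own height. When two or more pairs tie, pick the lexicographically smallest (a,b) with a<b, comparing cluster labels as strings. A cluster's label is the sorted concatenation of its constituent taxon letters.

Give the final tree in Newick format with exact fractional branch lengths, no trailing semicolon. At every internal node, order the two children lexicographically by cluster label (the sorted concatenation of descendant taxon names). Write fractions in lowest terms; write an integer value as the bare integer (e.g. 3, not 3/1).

((B:13/2,G:13/2):121/8,(F:35/2,W:35/2):33/8)

iteration 1: select B,G (d=13); attach at lengths (13/2, 13/2); label the merged cluster BG
  updated: d(BG,F)=36, d(BG,W)=101/2
iteration 2: select F,W (d=35); attach at lengths (35/2, 35/2); label the merged cluster FW
  updated: d(BG,FW)=173/4
iteration 3: select BG,FW (d=173/4); attach at lengths (121/8, 33/8); label the merged cluster BFGW
final tree: ((B:13/2,G:13/2):121/8,(F:35/2,W:35/2):33/8)
total length: 269/4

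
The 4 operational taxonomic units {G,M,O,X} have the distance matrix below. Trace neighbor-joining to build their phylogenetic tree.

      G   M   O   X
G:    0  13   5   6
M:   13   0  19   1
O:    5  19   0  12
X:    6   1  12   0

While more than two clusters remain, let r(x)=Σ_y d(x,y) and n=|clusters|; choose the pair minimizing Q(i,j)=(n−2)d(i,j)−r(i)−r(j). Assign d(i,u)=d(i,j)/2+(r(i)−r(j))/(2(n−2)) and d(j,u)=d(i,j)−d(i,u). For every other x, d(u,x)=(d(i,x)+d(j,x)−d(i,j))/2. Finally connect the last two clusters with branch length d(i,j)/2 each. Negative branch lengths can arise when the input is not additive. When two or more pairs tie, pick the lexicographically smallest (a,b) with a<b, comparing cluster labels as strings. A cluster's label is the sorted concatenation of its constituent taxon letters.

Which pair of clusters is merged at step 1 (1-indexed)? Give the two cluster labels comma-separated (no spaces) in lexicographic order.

iteration 1: select G,O (d=5, Q=-50); attach at lengths (-1/2, 11/2); label the merged cluster GO
  updated: d(GO,M)=27/2, d(GO,X)=13/2
iteration 2: select GO,M (d=27/2, Q=-21); attach at lengths (19/2, 4); label the merged cluster GMO
  updated: d(GMO,X)=-3
iteration 3: select GMO,X (d=-3); attach at lengths (-3/2, -3/2); label the merged cluster GMOX
final tree: (((G:-1/2,O:11/2):19/2,M:4):-3/2,X:-3/2)
total length: 31/2

G,O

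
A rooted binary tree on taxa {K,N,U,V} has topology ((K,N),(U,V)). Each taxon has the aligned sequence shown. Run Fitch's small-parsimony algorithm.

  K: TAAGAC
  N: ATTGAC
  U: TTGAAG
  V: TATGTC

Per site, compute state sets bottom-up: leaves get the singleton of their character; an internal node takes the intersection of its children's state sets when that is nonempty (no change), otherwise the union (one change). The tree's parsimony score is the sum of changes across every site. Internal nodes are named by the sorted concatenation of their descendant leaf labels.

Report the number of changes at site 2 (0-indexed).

[col 0] KN: children K:{T}, N:{A} ∪→ {A,T}; cost 1
[col 0] UV: children U:{T}, V:{T} ∩→ {T}; cost 0
[col 0] KNUV: children KN:{A,T}, UV:{T} ∩→ {T}; cost 0
[col 1] KN: children K:{A}, N:{T} ∪→ {A,T}; cost 1
[col 1] UV: children U:{T}, V:{A} ∪→ {A,T}; cost 1
[col 1] KNUV: children KN:{A,T}, UV:{A,T} ∩→ {A,T}; cost 0
[col 2] KN: children K:{A}, N:{T} ∪→ {A,T}; cost 1
[col 2] UV: children U:{G}, V:{T} ∪→ {G,T}; cost 1
[col 2] KNUV: children KN:{A,T}, UV:{G,T} ∩→ {T}; cost 0
[col 3] KN: children K:{G}, N:{G} ∩→ {G}; cost 0
[col 3] UV: children U:{A}, V:{G} ∪→ {A,G}; cost 1
[col 3] KNUV: children KN:{G}, UV:{A,G} ∩→ {G}; cost 0
[col 4] KN: children K:{A}, N:{A} ∩→ {A}; cost 0
[col 4] UV: children U:{A}, V:{T} ∪→ {A,T}; cost 1
[col 4] KNUV: children KN:{A}, UV:{A,T} ∩→ {A}; cost 0
[col 5] KN: children K:{C}, N:{C} ∩→ {C}; cost 0
[col 5] UV: children U:{G}, V:{C} ∪→ {C,G}; cost 1
[col 5] KNUV: children KN:{C}, UV:{C,G} ∩→ {C}; cost 0
per-site changes: [1, 2, 2, 1, 1, 1]; total = 8

2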